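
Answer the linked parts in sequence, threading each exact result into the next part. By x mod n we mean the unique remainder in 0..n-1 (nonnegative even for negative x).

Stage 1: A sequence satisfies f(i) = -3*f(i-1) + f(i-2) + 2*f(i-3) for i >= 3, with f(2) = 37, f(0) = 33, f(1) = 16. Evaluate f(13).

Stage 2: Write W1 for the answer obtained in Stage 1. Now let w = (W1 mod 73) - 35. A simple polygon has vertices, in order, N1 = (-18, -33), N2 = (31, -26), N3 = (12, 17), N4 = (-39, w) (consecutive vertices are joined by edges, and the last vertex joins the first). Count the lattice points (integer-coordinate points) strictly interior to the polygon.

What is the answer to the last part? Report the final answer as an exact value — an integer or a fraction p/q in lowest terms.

1685

Stage 1: f(3) = -3*(37) + 1*(16) + 2*(33) = -29; iterating: f(3)=-29, f(4)=156, f(5)=-423, f(6)=1367, f(7)=-4212, f(8)=13157, f(9)=-40949, f(10)=127580, f(11)=-397375, f(12)=1237807, f(13)=-3855636; answer -3855636
Stage 2: W1 = -3855636; w = -30; cross terms: (-18*-26 - 31*-33)=1491, (31*17 - 12*-26)=839, (12*-30 - -39*17)=303, (-39*-33 - -18*-30)=747; twice the area = |3380| = 3380; area = 1690; boundary points = 7 + 1 + 1 + 3 = 12; strictly interior points = area - boundary/2 + 1 = 1685; answer 1685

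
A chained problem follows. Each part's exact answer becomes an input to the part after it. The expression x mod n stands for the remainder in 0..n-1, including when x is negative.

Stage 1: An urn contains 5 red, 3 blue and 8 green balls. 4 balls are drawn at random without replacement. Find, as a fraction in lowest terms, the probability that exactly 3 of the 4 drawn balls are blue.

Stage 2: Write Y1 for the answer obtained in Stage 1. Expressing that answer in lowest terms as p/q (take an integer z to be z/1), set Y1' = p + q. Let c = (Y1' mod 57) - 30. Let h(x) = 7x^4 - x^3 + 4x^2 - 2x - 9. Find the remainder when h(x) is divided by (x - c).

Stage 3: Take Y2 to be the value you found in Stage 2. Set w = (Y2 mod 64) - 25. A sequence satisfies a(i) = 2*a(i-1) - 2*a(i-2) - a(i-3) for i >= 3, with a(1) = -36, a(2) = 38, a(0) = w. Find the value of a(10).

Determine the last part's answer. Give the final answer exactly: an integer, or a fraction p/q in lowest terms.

Stage 1: total draws C(16,4) = 1820; favorable C(3,3)*C(13,1) = 13; P = 1/140; answer 1/140
Stage 2: Y1 = 1/140; threaded value p + q = 141; c = -3; remainder = value at the root: 7*(-3)^4 - 1*(-3)^3 + 4*(-3)^2 - 2*(-3)^1 - 9 = (567) + (27) + (36) + (6) + (-9) = 627; answer 627
Stage 3: Y2 = 627; w = 26; a(3) = 2*(38) - 2*(-36) - 1*(26) = 122; iterating: a(3)=122, a(4)=204, a(5)=126, a(6)=-278, a(7)=-1012, a(8)=-1594, a(9)=-886, a(10)=2428; answer 2428

2428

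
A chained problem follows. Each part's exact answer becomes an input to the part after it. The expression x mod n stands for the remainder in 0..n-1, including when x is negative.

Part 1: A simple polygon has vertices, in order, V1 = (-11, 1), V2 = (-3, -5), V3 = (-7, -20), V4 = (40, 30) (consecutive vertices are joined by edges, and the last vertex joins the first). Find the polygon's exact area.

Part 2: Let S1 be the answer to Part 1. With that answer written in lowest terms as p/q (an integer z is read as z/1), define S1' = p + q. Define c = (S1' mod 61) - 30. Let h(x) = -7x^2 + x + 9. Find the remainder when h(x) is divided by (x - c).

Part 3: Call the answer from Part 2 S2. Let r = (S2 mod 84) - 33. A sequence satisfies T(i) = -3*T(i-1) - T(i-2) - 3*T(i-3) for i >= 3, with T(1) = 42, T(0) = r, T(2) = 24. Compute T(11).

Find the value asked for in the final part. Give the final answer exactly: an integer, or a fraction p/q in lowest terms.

Part 1: cross terms: (-11*-5 - -3*1)=58, (-3*-20 - -7*-5)=25, (-7*30 - 40*-20)=590, (40*1 - -11*30)=370; twice the area = |1043| = 1043; area = 1043/2; answer 1043/2
Part 2: S1 = 1043/2; threaded value p + q = 1045; c = -22; remainder = value at the root: -7*(-22)^2 + 1*(-22)^1 + 9 = (-3388) + (-22) + (9) = -3401; answer -3401
Part 3: S2 = -3401; r = 10; T(3) = -3*(24) - 1*(42) - 3*(10) = -144; iterating: T(3)=-144, T(4)=282, T(5)=-774, T(6)=2472, T(7)=-7488, T(8)=22314, T(9)=-66870, T(10)=200760, T(11)=-602352; answer -602352

-602352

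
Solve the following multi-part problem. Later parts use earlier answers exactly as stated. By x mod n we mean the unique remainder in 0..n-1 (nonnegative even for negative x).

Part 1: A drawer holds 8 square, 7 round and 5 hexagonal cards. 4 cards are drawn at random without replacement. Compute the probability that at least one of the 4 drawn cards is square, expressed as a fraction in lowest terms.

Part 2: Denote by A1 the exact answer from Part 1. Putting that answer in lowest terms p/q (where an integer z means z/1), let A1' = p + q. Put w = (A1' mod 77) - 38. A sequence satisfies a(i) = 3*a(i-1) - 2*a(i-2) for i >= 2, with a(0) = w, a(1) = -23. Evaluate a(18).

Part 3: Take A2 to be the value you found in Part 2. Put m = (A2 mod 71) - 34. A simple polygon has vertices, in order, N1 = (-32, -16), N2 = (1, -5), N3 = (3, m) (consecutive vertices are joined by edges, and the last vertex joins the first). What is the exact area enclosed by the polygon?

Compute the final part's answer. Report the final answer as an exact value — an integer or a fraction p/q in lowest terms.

121/2

Part 1: total draws C(20,4) = 4845; complement C(12,4) = 495; favorable 4845 - 495 = 4350; P = 290/323; answer 290/323
Part 2: A1 = 290/323; threaded value p + q = 613; w = 36; a(2) = 3*(-23) - 2*(36) = -141; iterating: a(2)=-141, a(3)=-377, a(4)=-849, a(5)=-1793, a(6)=-3681, a(7)=-7457, a(8)=-15009, a(9)=-30113, a(10)=-60321, a(11)=-120737, a(12)=-241569, a(13)=-483233, a(14)=-966561, a(15)=-1933217, a(16)=-3866529, a(17)=-7733153, a(18)=-15466401; answer -15466401
Part 3: A2 = -15466401; m = -8; cross terms: (-32*-5 - 1*-16)=176, (1*-8 - 3*-5)=7, (3*-16 - -32*-8)=-304; twice the area = |-121| = 121; area = 121/2; answer 121/2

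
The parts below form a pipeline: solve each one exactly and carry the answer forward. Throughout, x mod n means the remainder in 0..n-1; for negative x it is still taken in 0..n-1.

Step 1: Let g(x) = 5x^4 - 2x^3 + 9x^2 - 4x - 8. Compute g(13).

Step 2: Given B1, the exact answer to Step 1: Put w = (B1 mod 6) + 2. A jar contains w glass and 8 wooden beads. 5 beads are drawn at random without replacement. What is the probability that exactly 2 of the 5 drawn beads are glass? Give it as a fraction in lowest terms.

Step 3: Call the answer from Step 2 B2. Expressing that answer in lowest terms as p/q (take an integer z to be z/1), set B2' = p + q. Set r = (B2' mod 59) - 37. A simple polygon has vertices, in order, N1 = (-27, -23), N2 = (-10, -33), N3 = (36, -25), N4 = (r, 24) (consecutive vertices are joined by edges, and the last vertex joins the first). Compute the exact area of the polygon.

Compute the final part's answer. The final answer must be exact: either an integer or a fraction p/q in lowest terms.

3559/2

Step 1: 5*(13)^4 - 2*(13)^3 + 9*(13)^2 - 4*(13)^1 - 8 = (142805) + (-4394) + (1521) + (-52) + (-8) = 139872; answer 139872
Step 2: B1 = 139872; w = 2; total draws C(10,5) = 252; favorable C(2,2)*C(8,3) = 56; P = 2/9; answer 2/9
Step 3: B2 = 2/9; threaded value p + q = 11; r = -26; cross terms: (-27*-33 - -10*-23)=661, (-10*-25 - 36*-33)=1438, (36*24 - -26*-25)=214, (-26*-23 - -27*24)=1246; twice the area = |3559| = 3559; area = 3559/2; answer 3559/2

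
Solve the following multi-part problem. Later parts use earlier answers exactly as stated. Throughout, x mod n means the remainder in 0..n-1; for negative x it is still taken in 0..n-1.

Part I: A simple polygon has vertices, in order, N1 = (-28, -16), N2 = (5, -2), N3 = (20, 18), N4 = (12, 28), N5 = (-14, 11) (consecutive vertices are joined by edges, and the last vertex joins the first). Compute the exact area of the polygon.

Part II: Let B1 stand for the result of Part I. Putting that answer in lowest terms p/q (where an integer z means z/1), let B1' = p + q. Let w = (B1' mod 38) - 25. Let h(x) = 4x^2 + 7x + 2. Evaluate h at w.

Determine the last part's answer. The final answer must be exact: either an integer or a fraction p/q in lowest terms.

Part I: cross terms: (-28*-2 - 5*-16)=136, (5*18 - 20*-2)=130, (20*28 - 12*18)=344, (12*11 - -14*28)=524, (-14*-16 - -28*11)=532; twice the area = |1666| = 1666; area = 833; answer 833
Part II: B1 = 833; threaded value p + q = 834; w = 11; 4*(11)^2 + 7*(11)^1 + 2 = (484) + (77) + (2) = 563; answer 563

563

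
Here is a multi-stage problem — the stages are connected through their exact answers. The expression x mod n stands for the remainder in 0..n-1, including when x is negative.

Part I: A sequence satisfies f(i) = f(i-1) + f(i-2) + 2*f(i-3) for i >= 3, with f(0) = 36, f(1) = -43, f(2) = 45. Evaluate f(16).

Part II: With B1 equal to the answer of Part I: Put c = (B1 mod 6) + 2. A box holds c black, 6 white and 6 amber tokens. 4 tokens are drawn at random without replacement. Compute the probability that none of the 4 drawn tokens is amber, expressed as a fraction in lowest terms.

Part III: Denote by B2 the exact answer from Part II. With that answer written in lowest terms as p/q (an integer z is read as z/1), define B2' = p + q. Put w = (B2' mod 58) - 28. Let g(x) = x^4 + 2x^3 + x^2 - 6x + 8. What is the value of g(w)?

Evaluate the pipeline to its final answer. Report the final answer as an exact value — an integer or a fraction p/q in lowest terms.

Part I: f(3) = 1*(45) + 1*(-43) + 2*(36) = 74; iterating: f(3)=74, f(4)=33, f(5)=197, f(6)=378, f(7)=641, f(8)=1413, f(9)=2810, f(10)=5505, f(11)=11141, f(12)=22266, f(13)=44417, f(14)=88965, f(15)=177914, f(16)=355713; answer 355713
Part II: B1 = 355713; c = 5; total draws C(17,4) = 2380; favorable C(11,4) = 330; P = 33/238; answer 33/238
Part III: B2 = 33/238; threaded value p + q = 271; w = 11; 1*(11)^4 + 2*(11)^3 + 1*(11)^2 - 6*(11)^1 + 8 = (14641) + (2662) + (121) + (-66) + (8) = 17366; answer 17366

17366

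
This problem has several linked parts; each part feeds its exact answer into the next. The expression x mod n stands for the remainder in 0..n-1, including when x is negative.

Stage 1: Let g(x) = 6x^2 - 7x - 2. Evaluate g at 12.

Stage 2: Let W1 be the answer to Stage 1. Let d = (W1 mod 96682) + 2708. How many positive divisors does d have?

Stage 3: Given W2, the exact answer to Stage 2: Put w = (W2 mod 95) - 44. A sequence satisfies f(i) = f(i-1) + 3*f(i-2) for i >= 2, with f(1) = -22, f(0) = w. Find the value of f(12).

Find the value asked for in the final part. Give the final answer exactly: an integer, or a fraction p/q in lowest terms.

-360892

Stage 1: 6*(12)^2 - 7*(12)^1 - 2 = (864) + (-84) + (-2) = 778; answer 778
Stage 2: W1 = 778; d = 3486; 3486 = 2 * 3 * 7 * 83; number of divisors = (1+1) * (1+1) * (1+1) * (1+1) = 16; answer 16
Stage 3: W2 = 16; w = -28; f(2) = 1*(-22) + 3*(-28) = -106; iterating: f(2)=-106, f(3)=-172, f(4)=-490, f(5)=-1006, f(6)=-2476, f(7)=-5494, f(8)=-12922, f(9)=-29404, f(10)=-68170, f(11)=-156382, f(12)=-360892; answer -360892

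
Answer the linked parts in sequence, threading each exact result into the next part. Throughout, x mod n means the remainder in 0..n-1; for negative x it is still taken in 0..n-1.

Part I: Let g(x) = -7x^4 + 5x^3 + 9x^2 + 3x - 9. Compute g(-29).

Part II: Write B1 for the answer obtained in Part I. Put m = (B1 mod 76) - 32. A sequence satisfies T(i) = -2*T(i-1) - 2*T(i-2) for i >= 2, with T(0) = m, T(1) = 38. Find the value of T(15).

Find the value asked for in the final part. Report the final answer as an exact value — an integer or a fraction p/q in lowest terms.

-6144

Part I: -7*(-29)^4 + 5*(-29)^3 + 9*(-29)^2 + 3*(-29)^1 - 9 = (-4950967) + (-121945) + (7569) + (-87) + (-9) = -5065439; answer -5065439
Part II: B1 = -5065439; m = 5; T(2) = -2*(38) - 2*(5) = -86; iterating: T(2)=-86, T(3)=96, T(4)=-20, T(5)=-152, T(6)=344, T(7)=-384, T(8)=80, T(9)=608, T(10)=-1376, T(11)=1536, T(12)=-320, T(13)=-2432, T(14)=5504, T(15)=-6144; answer -6144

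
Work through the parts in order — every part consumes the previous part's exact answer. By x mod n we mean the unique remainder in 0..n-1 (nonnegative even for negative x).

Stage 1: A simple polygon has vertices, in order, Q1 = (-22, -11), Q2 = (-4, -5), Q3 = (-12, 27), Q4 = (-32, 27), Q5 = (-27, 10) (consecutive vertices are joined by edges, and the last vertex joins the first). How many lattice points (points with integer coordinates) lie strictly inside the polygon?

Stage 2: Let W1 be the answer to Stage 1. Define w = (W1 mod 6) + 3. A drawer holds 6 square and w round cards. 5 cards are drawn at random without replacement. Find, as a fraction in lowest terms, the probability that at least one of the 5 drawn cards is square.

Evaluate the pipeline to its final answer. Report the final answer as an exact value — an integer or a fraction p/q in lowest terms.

139/143

Stage 1: cross terms: (-22*-5 - -4*-11)=66, (-4*27 - -12*-5)=-168, (-12*27 - -32*27)=540, (-32*10 - -27*27)=409, (-27*-11 - -22*10)=517; twice the area = |1364| = 1364; area = 682; boundary points = 6 + 8 + 20 + 1 + 1 = 36; strictly interior points = area - boundary/2 + 1 = 665; answer 665
Stage 2: W1 = 665; w = 8; total draws C(14,5) = 2002; complement C(8,5) = 56; favorable 2002 - 56 = 1946; P = 139/143; answer 139/143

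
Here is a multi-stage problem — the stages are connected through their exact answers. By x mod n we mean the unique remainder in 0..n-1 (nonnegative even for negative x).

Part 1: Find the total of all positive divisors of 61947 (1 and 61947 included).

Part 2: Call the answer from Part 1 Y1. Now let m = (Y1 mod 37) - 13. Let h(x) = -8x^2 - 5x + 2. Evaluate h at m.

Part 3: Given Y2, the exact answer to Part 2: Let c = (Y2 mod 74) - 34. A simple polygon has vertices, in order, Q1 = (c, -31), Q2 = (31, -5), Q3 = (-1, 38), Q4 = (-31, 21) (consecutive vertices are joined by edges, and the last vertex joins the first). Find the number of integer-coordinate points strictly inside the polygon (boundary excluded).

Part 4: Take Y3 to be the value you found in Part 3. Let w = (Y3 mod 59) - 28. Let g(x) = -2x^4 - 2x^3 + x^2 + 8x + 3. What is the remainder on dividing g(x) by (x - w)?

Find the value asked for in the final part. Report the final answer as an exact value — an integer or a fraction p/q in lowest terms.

-1462264

Part 1: 61947 = 3^2 * 6883; sigma = (1 + 3 + 9) * (1 + 6883) = 13 * 6884 = 89492; answer 89492
Part 2: Y1 = 89492; m = 13; -8*(13)^2 - 5*(13)^1 + 2 = (-1352) + (-65) + (2) = -1415; answer -1415
Part 3: Y2 = -1415; c = 31; cross terms: (31*-5 - 31*-31)=806, (31*38 - -1*-5)=1173, (-1*21 - -31*38)=1157, (-31*-31 - 31*21)=310; twice the area = |3446| = 3446; area = 1723; boundary points = 26 + 1 + 1 + 2 = 30; strictly interior points = area - boundary/2 + 1 = 1709; answer 1709
Part 4: Y3 = 1709; w = 29; remainder = value at the root: -2*(29)^4 - 2*(29)^3 + 1*(29)^2 + 8*(29)^1 + 3 = (-1414562) + (-48778) + (841) + (232) + (3) = -1462264; answer -1462264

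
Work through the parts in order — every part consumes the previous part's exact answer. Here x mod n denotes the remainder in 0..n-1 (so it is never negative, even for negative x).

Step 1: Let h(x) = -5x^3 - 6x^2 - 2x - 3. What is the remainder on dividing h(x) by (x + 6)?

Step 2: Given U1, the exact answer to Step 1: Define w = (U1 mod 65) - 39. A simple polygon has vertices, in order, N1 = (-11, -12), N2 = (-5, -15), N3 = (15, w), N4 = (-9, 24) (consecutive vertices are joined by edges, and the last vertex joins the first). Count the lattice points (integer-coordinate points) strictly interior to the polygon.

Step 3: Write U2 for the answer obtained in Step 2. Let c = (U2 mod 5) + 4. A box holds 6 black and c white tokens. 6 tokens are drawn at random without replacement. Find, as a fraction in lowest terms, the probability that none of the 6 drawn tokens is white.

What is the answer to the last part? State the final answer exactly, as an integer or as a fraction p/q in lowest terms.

1/210

Step 1: remainder = value at the root: -5*(-6)^3 - 6*(-6)^2 - 2*(-6)^1 - 3 = (1080) + (-216) + (12) + (-3) = 873; answer 873
Step 2: U1 = 873; w = -11; cross terms: (-11*-15 - -5*-12)=105, (-5*-11 - 15*-15)=280, (15*24 - -9*-11)=261, (-9*-12 - -11*24)=372; twice the area = |1018| = 1018; area = 509; boundary points = 3 + 4 + 1 + 2 = 10; strictly interior points = area - boundary/2 + 1 = 505; answer 505
Step 3: U2 = 505; c = 4; total draws C(10,6) = 210; favorable C(6,6) = 1; P = 1/210; answer 1/210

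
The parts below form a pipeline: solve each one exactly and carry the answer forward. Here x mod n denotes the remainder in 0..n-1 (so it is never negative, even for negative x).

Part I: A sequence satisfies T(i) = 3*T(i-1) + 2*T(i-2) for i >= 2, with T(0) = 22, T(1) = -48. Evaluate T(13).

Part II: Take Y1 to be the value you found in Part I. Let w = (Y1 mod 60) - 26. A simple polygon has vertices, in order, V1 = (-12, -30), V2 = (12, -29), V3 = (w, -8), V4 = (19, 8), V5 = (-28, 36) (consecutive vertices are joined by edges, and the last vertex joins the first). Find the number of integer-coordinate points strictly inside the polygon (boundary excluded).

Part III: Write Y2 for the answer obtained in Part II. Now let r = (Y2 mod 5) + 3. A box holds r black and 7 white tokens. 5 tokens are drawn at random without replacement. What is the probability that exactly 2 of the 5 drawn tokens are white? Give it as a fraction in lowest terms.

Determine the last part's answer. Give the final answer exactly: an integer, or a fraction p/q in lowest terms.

Part I: T(2) = 3*(-48) + 2*(22) = -100; iterating: T(2)=-100, T(3)=-396, T(4)=-1388, T(5)=-4956, T(6)=-17644, T(7)=-62844, T(8)=-223820, T(9)=-797148, T(10)=-2839084, T(11)=-10111548, T(12)=-36012812, T(13)=-128261532; answer -128261532
Part II: Y1 = -128261532; w = 22; cross terms: (-12*-29 - 12*-30)=708, (12*-8 - 22*-29)=542, (22*8 - 19*-8)=328, (19*36 - -28*8)=908, (-28*-30 - -12*36)=1272; twice the area = |3758| = 3758; area = 1879; boundary points = 1 + 1 + 1 + 1 + 2 = 6; strictly interior points = area - boundary/2 + 1 = 1877; answer 1877
Part III: Y2 = 1877; r = 5; total draws C(12,5) = 792; favorable C(7,2)*C(5,3) = 210; P = 35/132; answer 35/132

35/132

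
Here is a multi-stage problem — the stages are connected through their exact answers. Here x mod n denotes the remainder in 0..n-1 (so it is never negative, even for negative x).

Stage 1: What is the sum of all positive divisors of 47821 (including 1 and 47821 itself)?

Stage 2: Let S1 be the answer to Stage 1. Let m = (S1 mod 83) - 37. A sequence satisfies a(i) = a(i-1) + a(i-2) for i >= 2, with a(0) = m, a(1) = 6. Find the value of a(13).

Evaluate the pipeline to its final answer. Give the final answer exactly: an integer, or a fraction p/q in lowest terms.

Stage 1: 47821 = 17 * 29 * 97; sigma = (1 + 17) * (1 + 29) * (1 + 97) = 18 * 30 * 98 = 52920; answer 52920
Stage 2: S1 = 52920; m = 12; a(2) = 1*(6) + 1*(12) = 18; iterating: a(2)=18, a(3)=24, a(4)=42, a(5)=66, a(6)=108, a(7)=174, a(8)=282, a(9)=456, a(10)=738, a(11)=1194, a(12)=1932, a(13)=3126; answer 3126

3126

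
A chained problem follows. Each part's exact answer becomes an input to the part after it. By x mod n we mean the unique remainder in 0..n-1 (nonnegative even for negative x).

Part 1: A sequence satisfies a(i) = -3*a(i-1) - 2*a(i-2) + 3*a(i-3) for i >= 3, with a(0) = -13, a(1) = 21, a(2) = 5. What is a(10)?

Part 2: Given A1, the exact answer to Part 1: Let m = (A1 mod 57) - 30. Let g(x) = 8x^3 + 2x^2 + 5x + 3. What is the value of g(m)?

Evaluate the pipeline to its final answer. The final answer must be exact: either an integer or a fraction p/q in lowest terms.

-8

Part 1: a(3) = -3*(5) - 2*(21) + 3*(-13) = -96; iterating: a(3)=-96, a(4)=341, a(5)=-816, a(6)=1478, a(7)=-1779, a(8)=-67, a(9)=8193, a(10)=-29782; answer -29782
Part 2: A1 = -29782; m = -1; 8*(-1)^3 + 2*(-1)^2 + 5*(-1)^1 + 3 = (-8) + (2) + (-5) + (3) = -8; answer -8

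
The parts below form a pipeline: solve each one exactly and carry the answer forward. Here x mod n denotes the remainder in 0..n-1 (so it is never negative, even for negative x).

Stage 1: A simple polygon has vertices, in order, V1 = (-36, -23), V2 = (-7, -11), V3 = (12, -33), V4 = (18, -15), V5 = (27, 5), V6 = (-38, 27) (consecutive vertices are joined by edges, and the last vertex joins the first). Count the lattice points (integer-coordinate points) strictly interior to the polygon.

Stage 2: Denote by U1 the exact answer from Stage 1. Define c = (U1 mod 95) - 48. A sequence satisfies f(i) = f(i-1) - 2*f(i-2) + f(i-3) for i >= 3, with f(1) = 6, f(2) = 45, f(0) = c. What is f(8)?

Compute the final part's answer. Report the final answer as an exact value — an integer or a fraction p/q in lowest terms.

Stage 1: cross terms: (-36*-11 - -7*-23)=235, (-7*-33 - 12*-11)=363, (12*-15 - 18*-33)=414, (18*5 - 27*-15)=495, (27*27 - -38*5)=919, (-38*-23 - -36*27)=1846; twice the area = |4272| = 4272; area = 2136; boundary points = 1 + 1 + 6 + 1 + 1 + 2 = 12; strictly interior points = area - boundary/2 + 1 = 2131; answer 2131
Stage 2: U1 = 2131; c = -7; f(3) = 1*(45) - 2*(6) + 1*(-7) = 26; iterating: f(3)=26, f(4)=-58, f(5)=-65, f(6)=77, f(7)=149, f(8)=-70; answer -70

-70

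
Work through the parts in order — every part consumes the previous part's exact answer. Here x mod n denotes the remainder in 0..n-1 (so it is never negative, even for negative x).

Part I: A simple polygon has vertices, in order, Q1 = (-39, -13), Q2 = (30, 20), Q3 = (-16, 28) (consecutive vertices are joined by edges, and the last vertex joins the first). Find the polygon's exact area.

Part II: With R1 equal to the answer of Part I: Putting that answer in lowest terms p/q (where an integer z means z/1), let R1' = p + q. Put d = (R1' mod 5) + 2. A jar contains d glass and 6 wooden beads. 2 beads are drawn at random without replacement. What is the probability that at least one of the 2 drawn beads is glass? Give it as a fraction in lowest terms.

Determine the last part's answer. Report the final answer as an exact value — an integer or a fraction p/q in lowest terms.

7/12

Part I: cross terms: (-39*20 - 30*-13)=-390, (30*28 - -16*20)=1160, (-16*-13 - -39*28)=1300; twice the area = |2070| = 2070; area = 1035; answer 1035
Part II: R1 = 1035; threaded value p + q = 1036; d = 3; total draws C(9,2) = 36; complement C(6,2) = 15; favorable 36 - 15 = 21; P = 7/12; answer 7/12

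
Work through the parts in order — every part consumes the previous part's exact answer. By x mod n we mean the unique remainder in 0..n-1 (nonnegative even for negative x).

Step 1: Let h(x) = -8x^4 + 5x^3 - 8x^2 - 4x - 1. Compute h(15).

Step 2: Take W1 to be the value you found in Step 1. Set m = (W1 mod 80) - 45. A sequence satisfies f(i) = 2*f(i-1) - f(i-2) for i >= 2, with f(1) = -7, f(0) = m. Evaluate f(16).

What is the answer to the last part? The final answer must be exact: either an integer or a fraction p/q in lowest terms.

Step 1: -8*(15)^4 + 5*(15)^3 - 8*(15)^2 - 4*(15)^1 - 1 = (-405000) + (16875) + (-1800) + (-60) + (-1) = -389986; answer -389986
Step 2: W1 = -389986; m = -31; f(2) = 2*(-7) - 1*(-31) = 17; iterating: f(2)=17, f(3)=41, f(4)=65, f(5)=89, f(6)=113, f(7)=137, f(8)=161, f(9)=185, f(10)=209, f(11)=233, f(12)=257, f(13)=281, f(14)=305, f(15)=329, f(16)=353; answer 353

353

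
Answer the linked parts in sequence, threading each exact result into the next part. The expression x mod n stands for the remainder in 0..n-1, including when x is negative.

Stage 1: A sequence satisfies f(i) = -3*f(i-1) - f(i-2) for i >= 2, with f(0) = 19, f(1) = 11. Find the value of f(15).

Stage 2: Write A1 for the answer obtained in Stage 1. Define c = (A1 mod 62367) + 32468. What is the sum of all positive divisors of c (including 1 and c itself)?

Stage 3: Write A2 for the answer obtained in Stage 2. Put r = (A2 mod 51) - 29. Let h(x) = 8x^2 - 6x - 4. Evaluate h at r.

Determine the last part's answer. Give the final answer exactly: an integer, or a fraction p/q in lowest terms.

100

Stage 1: f(2) = -3*(11) - 1*(19) = -52; iterating: f(2)=-52, f(3)=145, f(4)=-383, f(5)=1004, f(6)=-2629, f(7)=6883, f(8)=-18020, f(9)=47177, f(10)=-123511, f(11)=323356, f(12)=-846557, f(13)=2216315, f(14)=-5802388, f(15)=15190849; answer 15190849
Stage 2: A1 = 15190849; c = 68136; 68136 = 2^3 * 3 * 17 * 167; sigma = (1 + 2 + 4 + 8) * (1 + 3) * (1 + 17) * (1 + 167) = 15 * 4 * 18 * 168 = 181440; answer 181440
Stage 3: A2 = 181440; r = 4; 8*(4)^2 - 6*(4)^1 - 4 = (128) + (-24) + (-4) = 100; answer 100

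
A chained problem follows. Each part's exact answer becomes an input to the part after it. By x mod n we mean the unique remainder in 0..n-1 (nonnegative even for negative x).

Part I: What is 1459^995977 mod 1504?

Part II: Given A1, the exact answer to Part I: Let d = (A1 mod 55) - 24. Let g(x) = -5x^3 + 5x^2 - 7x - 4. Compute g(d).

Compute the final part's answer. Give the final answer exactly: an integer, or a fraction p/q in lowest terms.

Part I: squarings mod 1504: 1459^1=1459, 1459^2=521, 1459^4=721, 1459^8=961, 1459^16=65, 1459^32=1217, 1459^64=1153, 1459^128=1377, 1459^256=1089, 1459^512=769, 1459^1024=289, 1459^2048=801, 1459^4096=897, 1459^8192=1473, 1459^16384=961, 1459^32768=65, 1459^65536=1217, 1459^131072=1153, 1459^262144=1377, 1459^524288=1089; 1459^995977 = 1459^1 * 1459^8 * 1459^128 * 1459^512 * 1459^4096 * 1459^8192 * 1459^65536 * 1459^131072 * 1459^262144 * 1459^524288 = 115 (mod 1504); answer 115
Part II: A1 = 115; d = -19; -5*(-19)^3 + 5*(-19)^2 - 7*(-19)^1 - 4 = (34295) + (1805) + (133) + (-4) = 36229; answer 36229

36229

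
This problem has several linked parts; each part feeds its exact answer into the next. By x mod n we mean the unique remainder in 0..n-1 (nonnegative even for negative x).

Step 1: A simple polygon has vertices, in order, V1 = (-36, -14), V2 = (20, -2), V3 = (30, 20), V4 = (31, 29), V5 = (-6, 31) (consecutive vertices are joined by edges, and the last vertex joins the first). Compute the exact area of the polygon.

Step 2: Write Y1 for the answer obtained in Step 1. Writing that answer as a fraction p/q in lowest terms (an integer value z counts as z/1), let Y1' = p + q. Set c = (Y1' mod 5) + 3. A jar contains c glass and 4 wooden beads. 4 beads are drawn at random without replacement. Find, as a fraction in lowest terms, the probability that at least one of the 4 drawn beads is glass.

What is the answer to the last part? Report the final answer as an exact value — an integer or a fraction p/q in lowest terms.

329/330

Step 1: cross terms: (-36*-2 - 20*-14)=352, (20*20 - 30*-2)=460, (30*29 - 31*20)=250, (31*31 - -6*29)=1135, (-6*-14 - -36*31)=1200; twice the area = |3397| = 3397; area = 3397/2; answer 3397/2
Step 2: Y1 = 3397/2; threaded value p + q = 3399; c = 7; total draws C(11,4) = 330; complement C(4,4) = 1; favorable 330 - 1 = 329; P = 329/330; answer 329/330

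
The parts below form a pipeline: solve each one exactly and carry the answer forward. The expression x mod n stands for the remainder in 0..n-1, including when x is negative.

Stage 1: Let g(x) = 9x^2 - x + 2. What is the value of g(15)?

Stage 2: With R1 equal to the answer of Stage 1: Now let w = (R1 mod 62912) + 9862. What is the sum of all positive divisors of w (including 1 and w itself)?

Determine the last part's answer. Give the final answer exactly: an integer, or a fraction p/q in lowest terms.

23760

Stage 1: 9*(15)^2 - 1*(15)^1 + 2 = (2025) + (-15) + (2) = 2012; answer 2012
Stage 2: R1 = 2012; w = 11874; 11874 = 2 * 3 * 1979; sigma = (1 + 2) * (1 + 3) * (1 + 1979) = 3 * 4 * 1980 = 23760; answer 23760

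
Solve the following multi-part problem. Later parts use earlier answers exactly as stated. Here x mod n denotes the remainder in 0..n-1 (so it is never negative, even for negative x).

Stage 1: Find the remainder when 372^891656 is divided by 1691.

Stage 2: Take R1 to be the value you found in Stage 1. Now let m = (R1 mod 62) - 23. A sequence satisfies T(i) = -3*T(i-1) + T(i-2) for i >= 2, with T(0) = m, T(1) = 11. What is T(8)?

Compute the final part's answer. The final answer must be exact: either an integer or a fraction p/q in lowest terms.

-68166

Stage 1: squarings mod 1691: 372^1=372, 372^2=1413, 372^4=1189, 372^8=45, 372^16=334, 372^32=1641, 372^64=809, 372^128=64, 372^256=714, 372^512=805, 372^1024=372, 372^2048=1413, 372^4096=1189, 372^8192=45, 372^16384=334, 372^32768=1641, 372^65536=809, 372^131072=64, 372^262144=714, 372^524288=805; 372^891656 = 372^8 * 372^256 * 372^512 * 372^2048 * 372^4096 * 372^32768 * 372^65536 * 372^262144 * 372^524288 = 64 (mod 1691); answer 64
Stage 2: R1 = 64; m = -21; T(2) = -3*(11) + 1*(-21) = -54; iterating: T(2)=-54, T(3)=173, T(4)=-573, T(5)=1892, T(6)=-6249, T(7)=20639, T(8)=-68166; answer -68166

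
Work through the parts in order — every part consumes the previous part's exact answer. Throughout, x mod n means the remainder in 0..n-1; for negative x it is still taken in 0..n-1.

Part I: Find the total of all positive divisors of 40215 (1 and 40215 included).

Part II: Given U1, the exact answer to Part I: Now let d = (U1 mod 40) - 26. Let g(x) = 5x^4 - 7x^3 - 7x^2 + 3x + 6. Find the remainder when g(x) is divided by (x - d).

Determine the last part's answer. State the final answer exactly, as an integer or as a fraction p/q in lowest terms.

563388

Part I: 40215 = 3 * 5 * 7 * 383; sigma = (1 + 3) * (1 + 5) * (1 + 7) * (1 + 383) = 4 * 6 * 8 * 384 = 73728; answer 73728
Part II: U1 = 73728; d = -18; remainder = value at the root: 5*(-18)^4 - 7*(-18)^3 - 7*(-18)^2 + 3*(-18)^1 + 6 = (524880) + (40824) + (-2268) + (-54) + (6) = 563388; answer 563388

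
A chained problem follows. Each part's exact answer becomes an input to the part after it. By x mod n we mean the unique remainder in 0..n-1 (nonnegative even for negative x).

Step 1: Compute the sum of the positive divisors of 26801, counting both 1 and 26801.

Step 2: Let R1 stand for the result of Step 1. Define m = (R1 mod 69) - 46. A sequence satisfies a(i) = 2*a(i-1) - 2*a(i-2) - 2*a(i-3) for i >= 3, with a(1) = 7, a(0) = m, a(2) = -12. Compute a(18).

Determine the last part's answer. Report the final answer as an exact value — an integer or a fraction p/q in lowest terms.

-135808

Step 1: 26801 is prime, so its only divisors are 1 and 26801; sigma = 1 + 26801 = 26802; answer 26802
Step 2: R1 = 26802; m = -16; a(3) = 2*(-12) - 2*(7) - 2*(-16) = -6; iterating: a(3)=-6, a(4)=-2, a(5)=32, a(6)=80, a(7)=100, a(8)=-24, a(9)=-408, a(10)=-968, a(11)=-1072, a(12)=608, a(13)=5296, a(14)=11520, a(15)=11232, a(16)=-11168, a(17)=-67840, a(18)=-135808; answer -135808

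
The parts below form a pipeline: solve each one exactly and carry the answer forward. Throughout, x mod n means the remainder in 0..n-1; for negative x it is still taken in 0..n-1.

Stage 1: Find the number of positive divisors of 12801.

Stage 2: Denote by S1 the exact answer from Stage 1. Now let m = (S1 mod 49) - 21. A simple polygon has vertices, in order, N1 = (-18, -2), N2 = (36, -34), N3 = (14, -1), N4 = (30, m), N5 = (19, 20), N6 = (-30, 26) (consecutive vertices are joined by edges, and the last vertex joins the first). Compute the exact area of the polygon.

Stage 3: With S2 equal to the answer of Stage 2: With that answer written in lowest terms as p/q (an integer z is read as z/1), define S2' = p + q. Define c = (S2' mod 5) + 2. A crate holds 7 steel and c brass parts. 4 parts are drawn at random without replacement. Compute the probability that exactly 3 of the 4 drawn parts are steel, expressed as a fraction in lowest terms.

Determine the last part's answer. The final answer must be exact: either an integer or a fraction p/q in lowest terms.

Stage 1: 12801 = 3 * 17 * 251; number of divisors = (1+1) * (1+1) * (1+1) = 8; answer 8
Stage 2: S1 = 8; m = -13; cross terms: (-18*-34 - 36*-2)=684, (36*-1 - 14*-34)=440, (14*-13 - 30*-1)=-152, (30*20 - 19*-13)=847, (19*26 - -30*20)=1094, (-30*-2 - -18*26)=528; twice the area = |3441| = 3441; area = 3441/2; answer 3441/2
Stage 3: S2 = 3441/2; threaded value p + q = 3443; c = 5; total draws C(12,4) = 495; favorable C(7,3)*C(5,1) = 175; P = 35/99; answer 35/99

35/99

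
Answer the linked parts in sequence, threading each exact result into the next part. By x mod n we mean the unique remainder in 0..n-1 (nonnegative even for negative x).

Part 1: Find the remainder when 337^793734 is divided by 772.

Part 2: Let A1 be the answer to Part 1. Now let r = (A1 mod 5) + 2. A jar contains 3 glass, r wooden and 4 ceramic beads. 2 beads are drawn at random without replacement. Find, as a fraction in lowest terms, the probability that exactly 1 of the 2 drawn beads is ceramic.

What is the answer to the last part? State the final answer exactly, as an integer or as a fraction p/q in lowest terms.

Part 1: squarings mod 772: 337^1=337, 337^2=85, 337^4=277, 337^8=301, 337^16=277, 337^32=301, 337^64=277, 337^128=301, 337^256=277, 337^512=301, 337^1024=277, 337^2048=301, 337^4096=277, 337^8192=301, 337^16384=277, 337^32768=301, 337^65536=277, 337^131072=301, 337^262144=277, 337^524288=301; 337^793734 = 337^2 * 337^4 * 337^128 * 337^1024 * 337^2048 * 337^4096 * 337^262144 * 337^524288 = 385 (mod 772); answer 385
Part 2: A1 = 385; r = 2; total draws C(9,2) = 36; favorable C(4,1)*C(5,1) = 20; P = 5/9; answer 5/9

5/9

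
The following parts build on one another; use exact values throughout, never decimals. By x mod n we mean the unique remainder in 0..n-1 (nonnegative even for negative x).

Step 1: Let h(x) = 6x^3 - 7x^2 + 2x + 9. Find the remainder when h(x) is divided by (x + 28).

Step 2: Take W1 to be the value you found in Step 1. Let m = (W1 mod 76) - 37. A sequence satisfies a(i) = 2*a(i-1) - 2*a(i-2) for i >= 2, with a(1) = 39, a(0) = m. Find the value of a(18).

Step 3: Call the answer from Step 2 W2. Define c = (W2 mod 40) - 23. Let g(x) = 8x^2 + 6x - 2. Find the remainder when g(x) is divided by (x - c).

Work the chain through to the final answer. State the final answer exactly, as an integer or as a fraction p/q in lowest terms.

12

Step 1: remainder = value at the root: 6*(-28)^3 - 7*(-28)^2 + 2*(-28)^1 + 9 = (-131712) + (-5488) + (-56) + (9) = -137247; answer -137247
Step 2: W1 = -137247; m = -28; a(2) = 2*(39) - 2*(-28) = 134; iterating: a(2)=134, a(3)=190, a(4)=112, a(5)=-156, a(6)=-536, a(7)=-760, a(8)=-448, a(9)=624, a(10)=2144, a(11)=3040, a(12)=1792, a(13)=-2496, a(14)=-8576, a(15)=-12160, a(16)=-7168, a(17)=9984, a(18)=34304; answer 34304
Step 3: W2 = 34304; c = 1; remainder = value at the root: 8*(1)^2 + 6*(1)^1 - 2 = (8) + (6) + (-2) = 12; answer 12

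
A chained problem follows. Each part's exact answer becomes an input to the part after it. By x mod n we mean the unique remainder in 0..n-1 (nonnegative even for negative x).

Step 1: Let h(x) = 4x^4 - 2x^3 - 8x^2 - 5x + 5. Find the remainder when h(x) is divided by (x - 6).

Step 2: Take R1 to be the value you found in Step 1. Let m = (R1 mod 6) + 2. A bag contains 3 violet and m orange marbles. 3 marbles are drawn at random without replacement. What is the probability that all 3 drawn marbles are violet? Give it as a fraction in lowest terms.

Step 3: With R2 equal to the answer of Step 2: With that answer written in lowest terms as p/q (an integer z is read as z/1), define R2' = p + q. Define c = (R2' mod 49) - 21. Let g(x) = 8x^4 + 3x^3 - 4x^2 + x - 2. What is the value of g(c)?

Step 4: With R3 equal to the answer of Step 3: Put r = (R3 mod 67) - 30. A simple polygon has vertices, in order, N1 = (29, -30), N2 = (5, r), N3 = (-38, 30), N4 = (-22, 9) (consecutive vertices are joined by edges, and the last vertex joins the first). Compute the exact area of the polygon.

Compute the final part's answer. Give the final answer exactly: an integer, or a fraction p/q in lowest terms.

Step 1: remainder = value at the root: 4*(6)^4 - 2*(6)^3 - 8*(6)^2 - 5*(6)^1 + 5 = (5184) + (-432) + (-288) + (-30) + (5) = 4439; answer 4439
Step 2: R1 = 4439; m = 7; total draws C(10,3) = 120; favorable C(3,3) = 1; P = 1/120; answer 1/120
Step 3: R2 = 1/120; threaded value p + q = 121; c = 2; 8*(2)^4 + 3*(2)^3 - 4*(2)^2 + 1*(2)^1 - 2 = (128) + (24) + (-16) + (2) + (-2) = 136; answer 136
Step 4: R3 = 136; r = -28; cross terms: (29*-28 - 5*-30)=-662, (5*30 - -38*-28)=-914, (-38*9 - -22*30)=318, (-22*-30 - 29*9)=399; twice the area = |-859| = 859; area = 859/2; answer 859/2

859/2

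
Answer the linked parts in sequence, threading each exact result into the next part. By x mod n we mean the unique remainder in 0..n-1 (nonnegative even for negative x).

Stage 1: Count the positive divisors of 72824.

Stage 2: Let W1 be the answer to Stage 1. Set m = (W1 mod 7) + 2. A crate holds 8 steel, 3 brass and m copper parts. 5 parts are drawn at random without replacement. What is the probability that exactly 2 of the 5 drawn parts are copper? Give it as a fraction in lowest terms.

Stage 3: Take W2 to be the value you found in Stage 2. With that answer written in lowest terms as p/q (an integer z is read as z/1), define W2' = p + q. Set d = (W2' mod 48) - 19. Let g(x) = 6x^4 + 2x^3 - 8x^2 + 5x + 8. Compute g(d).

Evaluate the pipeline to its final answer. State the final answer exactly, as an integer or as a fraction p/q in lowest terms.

Stage 1: 72824 = 2^3 * 9103; number of divisors = (3+1) * (1+1) = 8; answer 8
Stage 2: W1 = 8; m = 3; total draws C(14,5) = 2002; favorable C(3,2)*C(11,3) = 495; P = 45/182; answer 45/182
Stage 3: W2 = 45/182; threaded value p + q = 227; d = 16; 6*(16)^4 + 2*(16)^3 - 8*(16)^2 + 5*(16)^1 + 8 = (393216) + (8192) + (-2048) + (80) + (8) = 399448; answer 399448

399448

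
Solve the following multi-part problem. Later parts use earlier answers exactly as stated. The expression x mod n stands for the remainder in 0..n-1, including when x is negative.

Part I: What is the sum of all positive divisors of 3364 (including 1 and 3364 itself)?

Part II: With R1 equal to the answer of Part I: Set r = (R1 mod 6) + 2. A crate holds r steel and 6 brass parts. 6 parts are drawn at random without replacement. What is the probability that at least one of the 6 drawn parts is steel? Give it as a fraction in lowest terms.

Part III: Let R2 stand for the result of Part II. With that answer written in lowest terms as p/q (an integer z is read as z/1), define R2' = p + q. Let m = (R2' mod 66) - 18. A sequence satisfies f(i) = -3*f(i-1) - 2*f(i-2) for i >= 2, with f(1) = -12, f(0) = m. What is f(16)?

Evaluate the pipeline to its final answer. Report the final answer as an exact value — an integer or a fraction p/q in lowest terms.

Part I: 3364 = 2^2 * 29^2; sigma = (1 + 2 + 4) * (1 + 29 + 841) = 7 * 871 = 6097; answer 6097
Part II: R1 = 6097; r = 3; total draws C(9,6) = 84; complement C(6,6) = 1; favorable 84 - 1 = 83; P = 83/84; answer 83/84
Part III: R2 = 83/84; threaded value p + q = 167; m = 17; f(2) = -3*(-12) - 2*(17) = 2; iterating: f(2)=2, f(3)=18, f(4)=-58, f(5)=138, f(6)=-298, f(7)=618, f(8)=-1258, f(9)=2538, f(10)=-5098, f(11)=10218, f(12)=-20458, f(13)=40938, f(14)=-81898, f(15)=163818, f(16)=-327658; answer -327658

-327658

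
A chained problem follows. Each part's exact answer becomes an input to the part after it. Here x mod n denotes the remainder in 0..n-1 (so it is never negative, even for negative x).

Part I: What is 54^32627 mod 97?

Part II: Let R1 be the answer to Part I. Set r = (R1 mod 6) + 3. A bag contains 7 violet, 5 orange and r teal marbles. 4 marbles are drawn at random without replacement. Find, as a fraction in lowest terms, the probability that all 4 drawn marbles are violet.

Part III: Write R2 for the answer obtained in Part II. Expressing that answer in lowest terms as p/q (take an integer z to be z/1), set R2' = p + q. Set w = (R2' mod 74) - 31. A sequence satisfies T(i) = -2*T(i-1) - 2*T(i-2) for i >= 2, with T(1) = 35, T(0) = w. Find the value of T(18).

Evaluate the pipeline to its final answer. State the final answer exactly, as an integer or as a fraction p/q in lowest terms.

Part I: squarings mod 97: 54^1=54, 54^2=6, 54^4=36, 54^8=35, 54^16=61, 54^32=35, 54^64=61, 54^128=35, 54^256=61, 54^512=35, 54^1024=61, 54^2048=35, 54^4096=61, 54^8192=35, 54^16384=61; 54^32627 = 54^1 * 54^2 * 54^16 * 54^32 * 54^64 * 54^256 * 54^512 * 54^1024 * 54^2048 * 54^4096 * 54^8192 * 54^16384 = 88 (mod 97); answer 88
Part II: R1 = 88; r = 7; total draws C(19,4) = 3876; favorable C(7,4) = 35; P = 35/3876; answer 35/3876
Part III: R2 = 35/3876; threaded value p + q = 3911; w = 32; T(2) = -2*(35) - 2*(32) = -134; iterating: T(2)=-134, T(3)=198, T(4)=-128, T(5)=-140, T(6)=536, T(7)=-792, T(8)=512, T(9)=560, T(10)=-2144, T(11)=3168, T(12)=-2048, T(13)=-2240, T(14)=8576, T(15)=-12672, T(16)=8192, T(17)=8960, T(18)=-34304; answer -34304

-34304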